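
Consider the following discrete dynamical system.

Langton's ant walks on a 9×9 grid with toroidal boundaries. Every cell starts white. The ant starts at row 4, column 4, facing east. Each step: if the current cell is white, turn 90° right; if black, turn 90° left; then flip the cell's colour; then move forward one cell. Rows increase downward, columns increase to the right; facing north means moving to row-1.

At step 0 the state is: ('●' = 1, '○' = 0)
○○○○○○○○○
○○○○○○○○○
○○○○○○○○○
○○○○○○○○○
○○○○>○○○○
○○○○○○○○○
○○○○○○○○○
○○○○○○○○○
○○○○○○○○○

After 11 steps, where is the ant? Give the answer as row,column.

step 0: ○○○○○○○○○
○○○○○○○○○
○○○○○○○○○
○○○○○○○○○
○○○○>○○○○
○○○○○○○○○
○○○○○○○○○
○○○○○○○○○
○○○○○○○○○
step 1: ○○○○○○○○○
○○○○○○○○○
○○○○○○○○○
○○○○○○○○○
○○○○●○○○○
○○○○v○○○○
○○○○○○○○○
○○○○○○○○○
○○○○○○○○○
step 2: ○○○○○○○○○
○○○○○○○○○
○○○○○○○○○
○○○○○○○○○
○○○○●○○○○
○○○<●○○○○
○○○○○○○○○
○○○○○○○○○
○○○○○○○○○
step 3: ○○○○○○○○○
○○○○○○○○○
○○○○○○○○○
○○○○○○○○○
○○○^●○○○○
○○○●●○○○○
○○○○○○○○○
○○○○○○○○○
○○○○○○○○○
step 4: ○○○○○○○○○
○○○○○○○○○
○○○○○○○○○
○○○○○○○○○
○○○●>○○○○
○○○●●○○○○
○○○○○○○○○
○○○○○○○○○
○○○○○○○○○
step 5: ○○○○○○○○○
○○○○○○○○○
○○○○○○○○○
○○○○^○○○○
○○○●○○○○○
○○○●●○○○○
○○○○○○○○○
○○○○○○○○○
○○○○○○○○○
step 6: ○○○○○○○○○
○○○○○○○○○
○○○○○○○○○
○○○○●>○○○
○○○●○○○○○
○○○●●○○○○
○○○○○○○○○
○○○○○○○○○
○○○○○○○○○
step 7: ○○○○○○○○○
○○○○○○○○○
○○○○○○○○○
○○○○●●○○○
○○○●○v○○○
○○○●●○○○○
○○○○○○○○○
○○○○○○○○○
○○○○○○○○○
step 8: ○○○○○○○○○
○○○○○○○○○
○○○○○○○○○
○○○○●●○○○
○○○●<●○○○
○○○●●○○○○
○○○○○○○○○
○○○○○○○○○
○○○○○○○○○
step 9: ○○○○○○○○○
○○○○○○○○○
○○○○○○○○○
○○○○^●○○○
○○○●●●○○○
○○○●●○○○○
○○○○○○○○○
○○○○○○○○○
○○○○○○○○○
step 10: ○○○○○○○○○
○○○○○○○○○
○○○○○○○○○
○○○<○●○○○
○○○●●●○○○
○○○●●○○○○
○○○○○○○○○
○○○○○○○○○
○○○○○○○○○
step 11: ○○○○○○○○○
○○○○○○○○○
○○○^○○○○○
○○○●○●○○○
○○○●●●○○○
○○○●●○○○○
○○○○○○○○○
○○○○○○○○○
○○○○○○○○○

2,3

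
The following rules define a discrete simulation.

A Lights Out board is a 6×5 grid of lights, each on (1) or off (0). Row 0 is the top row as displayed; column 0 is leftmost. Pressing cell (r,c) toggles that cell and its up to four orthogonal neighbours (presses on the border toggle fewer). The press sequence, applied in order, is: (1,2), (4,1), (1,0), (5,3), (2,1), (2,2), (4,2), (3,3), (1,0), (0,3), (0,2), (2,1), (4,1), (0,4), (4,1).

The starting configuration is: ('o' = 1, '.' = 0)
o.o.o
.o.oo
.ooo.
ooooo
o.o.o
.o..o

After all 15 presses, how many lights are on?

13

[0] o.o.o
.o.oo
.ooo.
ooooo
o.o.o
.o..o
[1] o...o
..o.o
.o.o.
ooooo
o.o.o
.o..o
[2] o...o
..o.o
.o.o.
o.ooo
.o..o
....o
[3] ....o
ooo.o
oo.o.
o.ooo
.o..o
....o
[4] ....o
ooo.o
oo.o.
o.ooo
.o.oo
..oo.
[5] ....o
o.o.o
..oo.
ooooo
.o.oo
..oo.
[6] ....o
o...o
.o...
oo.oo
.o.oo
..oo.
[7] ....o
o...o
.o...
ooooo
..o.o
...o.
[8] ....o
o...o
.o.o.
oo...
..ooo
...o.
[9] o...o
.o..o
oo.o.
oo...
..ooo
...o.
[10] o.oo.
.o.oo
oo.o.
oo...
..ooo
...o.
[11] oo...
.oooo
oo.o.
oo...
..ooo
...o.
[12] oo...
..ooo
..oo.
o....
..ooo
...o.
[13] oo...
..ooo
..oo.
oo...
oo.oo
.o.o.
[14] oo.oo
..oo.
..oo.
oo...
oo.oo
.o.o.
[15] oo.oo
..oo.
..oo.
o....
..ooo
...o.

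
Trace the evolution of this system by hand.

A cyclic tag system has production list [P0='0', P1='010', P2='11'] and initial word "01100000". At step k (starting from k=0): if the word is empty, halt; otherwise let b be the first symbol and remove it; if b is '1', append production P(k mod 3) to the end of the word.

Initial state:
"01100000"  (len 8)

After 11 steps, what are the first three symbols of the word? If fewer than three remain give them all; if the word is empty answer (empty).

[0] "01100000"  (len 8)
[1] "1100000"  (len 7)
[2] "100000010"  (len 9)
[3] "0000001011"  (len 10)
[4] "000001011"  (len 9)
[5] "00001011"  (len 8)
[6] "0001011"  (len 7)
[7] "001011"  (len 6)
[8] "01011"  (len 5)
[9] "1011"  (len 4)
[10] "0110"  (len 4)
[11] "110"  (len 3)

110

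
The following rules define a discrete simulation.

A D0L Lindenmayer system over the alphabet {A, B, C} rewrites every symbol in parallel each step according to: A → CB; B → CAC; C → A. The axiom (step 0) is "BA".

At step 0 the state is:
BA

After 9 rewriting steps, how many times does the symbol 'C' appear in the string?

step 0: BA
step 1: CACCB
step 2: ACBAACAC
step 3: CBACACCBCBACBA
step 4: ACACCBACBAACACACACCBACACCB
step 5: CBACBAACACCBACACCBCBACBACBACBAACACCBACBAACAC
step 6: ACACCBACACCBCBACBAACACCBACBAACACACACCBACACCBACACCBACACCBCBACBAACACCBACACCBCBACBA
step 7: CBACBAACACCBACBAACACACACCBACACCBCBACBAACACCBACACCBCBACBACB…ACACCBACBAACACACACCBACACCBCBACBAACACCBACBAACACACACCBACACCB  (len 140)
step 8: ACACCBACACCBCBACBAACACCBACACCBCBACBACBACBAACACCBACBAACACAC…ACACACCBACACCBCBACBAACACCBACACCBCBACBACBACBAACACCBACBAACAC  (len 248)
step 9: CBACBAACACCBACBAACACACACCBACACCBCBACBAACACCBACBAACACACACCB…CBACBAACACACACCBACACCBACACCBACACCBCBACBAACACCBACACCBCBACBA  (len 440)

192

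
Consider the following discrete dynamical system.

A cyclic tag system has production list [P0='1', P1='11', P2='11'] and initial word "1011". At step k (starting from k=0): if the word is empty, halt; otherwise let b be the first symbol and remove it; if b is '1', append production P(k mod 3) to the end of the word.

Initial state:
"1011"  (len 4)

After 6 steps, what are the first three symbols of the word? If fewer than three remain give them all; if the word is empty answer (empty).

111

t=0: "1011"  (len 4)
t=1: "0111"  (len 4)
t=2: "111"  (len 3)
t=3: "1111"  (len 4)
t=4: "1111"  (len 4)
t=5: "11111"  (len 5)
t=6: "111111"  (len 6)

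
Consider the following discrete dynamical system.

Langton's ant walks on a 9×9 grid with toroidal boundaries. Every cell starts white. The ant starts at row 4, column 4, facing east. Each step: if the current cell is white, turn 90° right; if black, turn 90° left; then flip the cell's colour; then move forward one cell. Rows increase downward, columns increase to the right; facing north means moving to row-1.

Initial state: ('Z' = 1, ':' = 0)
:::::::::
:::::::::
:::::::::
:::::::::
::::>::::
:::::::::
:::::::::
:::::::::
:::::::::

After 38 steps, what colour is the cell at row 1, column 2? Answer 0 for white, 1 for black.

1

gen 0: :::::::::
:::::::::
:::::::::
:::::::::
::::>::::
:::::::::
:::::::::
:::::::::
:::::::::
gen 1: :::::::::
:::::::::
:::::::::
:::::::::
::::Z::::
::::v::::
:::::::::
:::::::::
:::::::::
gen 2: :::::::::
:::::::::
:::::::::
:::::::::
::::Z::::
:::<Z::::
:::::::::
:::::::::
:::::::::
gen 3: :::::::::
:::::::::
:::::::::
:::::::::
:::^Z::::
:::ZZ::::
:::::::::
:::::::::
:::::::::
gen 4: :::::::::
:::::::::
:::::::::
:::::::::
:::Z>::::
:::ZZ::::
:::::::::
:::::::::
:::::::::
gen 5: :::::::::
:::::::::
:::::::::
::::^::::
:::Z:::::
:::ZZ::::
:::::::::
:::::::::
:::::::::
gen 6: :::::::::
:::::::::
:::::::::
::::Z>:::
:::Z:::::
:::ZZ::::
:::::::::
:::::::::
:::::::::
gen 7: :::::::::
:::::::::
:::::::::
::::ZZ:::
:::Z:v:::
:::ZZ::::
:::::::::
:::::::::
:::::::::
gen 8: :::::::::
:::::::::
:::::::::
::::ZZ:::
:::Z<Z:::
:::ZZ::::
:::::::::
:::::::::
:::::::::
gen 9: :::::::::
:::::::::
:::::::::
::::^Z:::
:::ZZZ:::
:::ZZ::::
:::::::::
:::::::::
:::::::::
gen 10: :::::::::
:::::::::
:::::::::
:::<:Z:::
:::ZZZ:::
:::ZZ::::
:::::::::
:::::::::
:::::::::
gen 11: :::::::::
:::::::::
:::^:::::
:::Z:Z:::
:::ZZZ:::
:::ZZ::::
:::::::::
:::::::::
:::::::::
gen 12: :::::::::
:::::::::
:::Z>::::
:::Z:Z:::
:::ZZZ:::
:::ZZ::::
:::::::::
:::::::::
:::::::::
gen 13: :::::::::
:::::::::
:::ZZ::::
:::ZvZ:::
:::ZZZ:::
:::ZZ::::
:::::::::
:::::::::
:::::::::
gen 14: :::::::::
:::::::::
:::ZZ::::
:::<ZZ:::
:::ZZZ:::
:::ZZ::::
:::::::::
:::::::::
:::::::::
gen 15: :::::::::
:::::::::
:::ZZ::::
::::ZZ:::
:::vZZ:::
:::ZZ::::
:::::::::
:::::::::
:::::::::
gen 16: :::::::::
:::::::::
:::ZZ::::
::::ZZ:::
::::>Z:::
:::ZZ::::
:::::::::
:::::::::
:::::::::
gen 17: :::::::::
:::::::::
:::ZZ::::
::::^Z:::
:::::Z:::
:::ZZ::::
:::::::::
:::::::::
:::::::::
gen 18: :::::::::
:::::::::
:::ZZ::::
:::<:Z:::
:::::Z:::
:::ZZ::::
:::::::::
:::::::::
:::::::::
gen 19: :::::::::
:::::::::
:::^Z::::
:::Z:Z:::
:::::Z:::
:::ZZ::::
:::::::::
:::::::::
:::::::::
gen 20: :::::::::
:::::::::
::<:Z::::
:::Z:Z:::
:::::Z:::
:::ZZ::::
:::::::::
:::::::::
:::::::::
gen 21: :::::::::
::^::::::
::Z:Z::::
:::Z:Z:::
:::::Z:::
:::ZZ::::
:::::::::
:::::::::
:::::::::
gen 22: :::::::::
::Z>:::::
::Z:Z::::
:::Z:Z:::
:::::Z:::
:::ZZ::::
:::::::::
:::::::::
:::::::::
gen 23: :::::::::
::ZZ:::::
::ZvZ::::
:::Z:Z:::
:::::Z:::
:::ZZ::::
:::::::::
:::::::::
:::::::::
gen 24: :::::::::
::ZZ:::::
::<ZZ::::
:::Z:Z:::
:::::Z:::
:::ZZ::::
:::::::::
:::::::::
:::::::::
gen 25: :::::::::
::ZZ:::::
:::ZZ::::
::vZ:Z:::
:::::Z:::
:::ZZ::::
:::::::::
:::::::::
:::::::::
gen 26: :::::::::
::ZZ:::::
:::ZZ::::
:<ZZ:Z:::
:::::Z:::
:::ZZ::::
:::::::::
:::::::::
:::::::::
gen 27: :::::::::
::ZZ:::::
:^:ZZ::::
:ZZZ:Z:::
:::::Z:::
:::ZZ::::
:::::::::
:::::::::
:::::::::
gen 28: :::::::::
::ZZ:::::
:Z>ZZ::::
:ZZZ:Z:::
:::::Z:::
:::ZZ::::
:::::::::
:::::::::
:::::::::
gen 29: :::::::::
::ZZ:::::
:ZZZZ::::
:ZvZ:Z:::
:::::Z:::
:::ZZ::::
:::::::::
:::::::::
:::::::::
gen 30: :::::::::
::ZZ:::::
:ZZZZ::::
:Z:>:Z:::
:::::Z:::
:::ZZ::::
:::::::::
:::::::::
:::::::::
gen 31: :::::::::
::ZZ:::::
:ZZ^Z::::
:Z:::Z:::
:::::Z:::
:::ZZ::::
:::::::::
:::::::::
:::::::::
gen 32: :::::::::
::ZZ:::::
:Z<:Z::::
:Z:::Z:::
:::::Z:::
:::ZZ::::
:::::::::
:::::::::
:::::::::
gen 33: :::::::::
::ZZ:::::
:Z::Z::::
:Zv::Z:::
:::::Z:::
:::ZZ::::
:::::::::
:::::::::
:::::::::
gen 34: :::::::::
::ZZ:::::
:Z::Z::::
:<Z::Z:::
:::::Z:::
:::ZZ::::
:::::::::
:::::::::
:::::::::
gen 35: :::::::::
::ZZ:::::
:Z::Z::::
::Z::Z:::
:v:::Z:::
:::ZZ::::
:::::::::
:::::::::
:::::::::
gen 36: :::::::::
::ZZ:::::
:Z::Z::::
::Z::Z:::
<Z:::Z:::
:::ZZ::::
:::::::::
:::::::::
:::::::::
gen 37: :::::::::
::ZZ:::::
:Z::Z::::
^:Z::Z:::
ZZ:::Z:::
:::ZZ::::
:::::::::
:::::::::
:::::::::
gen 38: :::::::::
::ZZ:::::
:Z::Z::::
Z>Z::Z:::
ZZ:::Z:::
:::ZZ::::
:::::::::
:::::::::
:::::::::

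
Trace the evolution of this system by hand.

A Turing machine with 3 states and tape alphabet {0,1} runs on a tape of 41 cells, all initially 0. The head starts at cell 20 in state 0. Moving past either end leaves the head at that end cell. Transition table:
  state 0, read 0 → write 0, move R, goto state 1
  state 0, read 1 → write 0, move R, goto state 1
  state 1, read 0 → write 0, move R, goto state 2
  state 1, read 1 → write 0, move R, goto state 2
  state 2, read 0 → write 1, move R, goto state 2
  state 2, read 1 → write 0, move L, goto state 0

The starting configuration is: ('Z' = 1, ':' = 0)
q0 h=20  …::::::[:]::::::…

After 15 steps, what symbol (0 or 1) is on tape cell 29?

gen 0: q0 h=20  …::::::[:]::::::…
gen 1: q1 h=21  …::::::[:]::::::…
gen 2: q2 h=22  …::::::[:]::::::…
gen 3: q2 h=23  …:::::Z[:]::::::…
gen 4: q2 h=24  …::::ZZ[:]::::::…
gen 5: q2 h=25  …:::ZZZ[:]::::::…
gen 6: q2 h=26  …::ZZZZ[:]::::::…
gen 7: q2 h=27  …:ZZZZZ[:]::::::…
gen 8: q2 h=28  …ZZZZZZ[:]::::::…
gen 9: q2 h=29  …ZZZZZZ[:]::::::…
gen 10: q2 h=30  …ZZZZZZ[:]::::::…
gen 11: q2 h=31  …ZZZZZZ[:]::::::…
gen 12: q2 h=32  …ZZZZZZ[:]::::::…
gen 13: q2 h=33  …ZZZZZZ[:]::::::…
gen 14: q2 h=34  …ZZZZZZ[:]::::::|
gen 15: q2 h=35  …ZZZZZZ[:]:::::|

1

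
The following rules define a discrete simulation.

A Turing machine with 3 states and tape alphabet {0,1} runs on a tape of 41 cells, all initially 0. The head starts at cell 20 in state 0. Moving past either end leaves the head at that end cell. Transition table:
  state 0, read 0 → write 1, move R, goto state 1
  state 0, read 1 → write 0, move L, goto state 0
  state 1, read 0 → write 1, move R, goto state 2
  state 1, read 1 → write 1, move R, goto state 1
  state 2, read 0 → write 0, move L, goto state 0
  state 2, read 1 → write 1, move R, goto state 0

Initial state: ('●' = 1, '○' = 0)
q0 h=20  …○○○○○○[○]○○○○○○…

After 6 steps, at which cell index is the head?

t=0: q0 h=20  …○○○○○○[○]○○○○○○…
t=1: q1 h=21  …○○○○○●[○]○○○○○○…
t=2: q2 h=22  …○○○○●●[○]○○○○○○…
t=3: q0 h=21  …○○○○○●[●]○○○○○○…
t=4: q0 h=20  …○○○○○○[●]○○○○○○…
t=5: q0 h=19  …○○○○○○[○]○○○○○○…
t=6: q1 h=20  …○○○○○●[○]○○○○○○…

20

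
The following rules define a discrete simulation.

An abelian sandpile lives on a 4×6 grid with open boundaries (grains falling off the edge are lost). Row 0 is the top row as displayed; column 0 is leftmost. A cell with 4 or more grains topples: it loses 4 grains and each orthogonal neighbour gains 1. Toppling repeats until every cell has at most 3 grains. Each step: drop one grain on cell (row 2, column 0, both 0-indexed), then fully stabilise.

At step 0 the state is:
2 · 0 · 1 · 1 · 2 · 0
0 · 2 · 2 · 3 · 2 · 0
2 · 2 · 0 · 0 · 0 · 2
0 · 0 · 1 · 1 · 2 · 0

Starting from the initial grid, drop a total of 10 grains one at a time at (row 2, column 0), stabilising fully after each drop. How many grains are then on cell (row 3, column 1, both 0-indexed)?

1

t=0: 2 · 0 · 1 · 1 · 2 · 0
0 · 2 · 2 · 3 · 2 · 0
2 · 2 · 0 · 0 · 0 · 2
0 · 0 · 1 · 1 · 2 · 0
t=1: 2 · 0 · 1 · 1 · 2 · 0
0 · 2 · 2 · 3 · 2 · 0
3 · 2 · 0 · 0 · 0 · 2
0 · 0 · 1 · 1 · 2 · 0
t=2: 2 · 0 · 1 · 1 · 2 · 0
1 · 2 · 2 · 3 · 2 · 0
0 · 3 · 0 · 0 · 0 · 2
1 · 0 · 1 · 1 · 2 · 0
t=3: 2 · 0 · 1 · 1 · 2 · 0
1 · 2 · 2 · 3 · 2 · 0
1 · 3 · 0 · 0 · 0 · 2
1 · 0 · 1 · 1 · 2 · 0
t=4: 2 · 0 · 1 · 1 · 2 · 0
1 · 2 · 2 · 3 · 2 · 0
2 · 3 · 0 · 0 · 0 · 2
1 · 0 · 1 · 1 · 2 · 0
t=5: 2 · 0 · 1 · 1 · 2 · 0
1 · 2 · 2 · 3 · 2 · 0
3 · 3 · 0 · 0 · 0 · 2
1 · 0 · 1 · 1 · 2 · 0
t=6: 2 · 0 · 1 · 1 · 2 · 0
2 · 3 · 2 · 3 · 2 · 0
1 · 0 · 1 · 0 · 0 · 2
2 · 1 · 1 · 1 · 2 · 0
t=7: 2 · 0 · 1 · 1 · 2 · 0
2 · 3 · 2 · 3 · 2 · 0
2 · 0 · 1 · 0 · 0 · 2
2 · 1 · 1 · 1 · 2 · 0
t=8: 2 · 0 · 1 · 1 · 2 · 0
2 · 3 · 2 · 3 · 2 · 0
3 · 0 · 1 · 0 · 0 · 2
2 · 1 · 1 · 1 · 2 · 0
t=9: 2 · 0 · 1 · 1 · 2 · 0
3 · 3 · 2 · 3 · 2 · 0
0 · 1 · 1 · 0 · 0 · 2
3 · 1 · 1 · 1 · 2 · 0
t=10: 2 · 0 · 1 · 1 · 2 · 0
3 · 3 · 2 · 3 · 2 · 0
1 · 1 · 1 · 0 · 0 · 2
3 · 1 · 1 · 1 · 2 · 0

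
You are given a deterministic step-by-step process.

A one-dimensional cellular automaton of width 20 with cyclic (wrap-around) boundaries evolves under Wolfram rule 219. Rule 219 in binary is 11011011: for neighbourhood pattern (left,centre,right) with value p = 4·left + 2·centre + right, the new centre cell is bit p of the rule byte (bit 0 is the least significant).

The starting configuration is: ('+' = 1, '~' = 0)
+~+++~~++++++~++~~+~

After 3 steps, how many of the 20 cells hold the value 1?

t=0: +~+++~~++++++~++~~+~
t=1: ~~+++++++++++~++++~~
t=2: +++++++++++++~++++++
t=3: +++++++++++++~++++++

19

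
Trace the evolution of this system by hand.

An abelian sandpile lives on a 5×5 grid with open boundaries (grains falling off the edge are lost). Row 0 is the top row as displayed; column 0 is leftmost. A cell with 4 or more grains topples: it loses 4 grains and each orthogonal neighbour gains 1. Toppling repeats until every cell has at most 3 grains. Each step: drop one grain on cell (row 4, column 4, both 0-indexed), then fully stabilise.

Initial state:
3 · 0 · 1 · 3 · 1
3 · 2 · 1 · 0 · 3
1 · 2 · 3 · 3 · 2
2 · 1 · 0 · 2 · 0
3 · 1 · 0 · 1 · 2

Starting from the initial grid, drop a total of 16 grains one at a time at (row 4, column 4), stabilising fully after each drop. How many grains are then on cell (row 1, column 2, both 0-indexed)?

gen 0: 3 · 0 · 1 · 3 · 1
3 · 2 · 1 · 0 · 3
1 · 2 · 3 · 3 · 2
2 · 1 · 0 · 2 · 0
3 · 1 · 0 · 1 · 2
gen 1: 3 · 0 · 1 · 3 · 1
3 · 2 · 1 · 0 · 3
1 · 2 · 3 · 3 · 2
2 · 1 · 0 · 2 · 0
3 · 1 · 0 · 1 · 3
gen 2: 3 · 0 · 1 · 3 · 1
3 · 2 · 1 · 0 · 3
1 · 2 · 3 · 3 · 2
2 · 1 · 0 · 2 · 1
3 · 1 · 0 · 2 · 0
gen 3: 3 · 0 · 1 · 3 · 1
3 · 2 · 1 · 0 · 3
1 · 2 · 3 · 3 · 2
2 · 1 · 0 · 2 · 1
3 · 1 · 0 · 2 · 1
gen 4: 3 · 0 · 1 · 3 · 1
3 · 2 · 1 · 0 · 3
1 · 2 · 3 · 3 · 2
2 · 1 · 0 · 2 · 1
3 · 1 · 0 · 2 · 2
gen 5: 3 · 0 · 1 · 3 · 1
3 · 2 · 1 · 0 · 3
1 · 2 · 3 · 3 · 2
2 · 1 · 0 · 2 · 1
3 · 1 · 0 · 2 · 3
gen 6: 3 · 0 · 1 · 3 · 1
3 · 2 · 1 · 0 · 3
1 · 2 · 3 · 3 · 2
2 · 1 · 0 · 2 · 2
3 · 1 · 0 · 3 · 0
gen 7: 3 · 0 · 1 · 3 · 1
3 · 2 · 1 · 0 · 3
1 · 2 · 3 · 3 · 2
2 · 1 · 0 · 2 · 2
3 · 1 · 0 · 3 · 1
gen 8: 3 · 0 · 1 · 3 · 1
3 · 2 · 1 · 0 · 3
1 · 2 · 3 · 3 · 2
2 · 1 · 0 · 2 · 2
3 · 1 · 0 · 3 · 2
gen 9: 3 · 0 · 1 · 3 · 1
3 · 2 · 1 · 0 · 3
1 · 2 · 3 · 3 · 2
2 · 1 · 0 · 2 · 2
3 · 1 · 0 · 3 · 3
gen 10: 3 · 0 · 1 · 3 · 1
3 · 2 · 1 · 0 · 3
1 · 2 · 3 · 3 · 2
2 · 1 · 0 · 3 · 3
3 · 1 · 1 · 0 · 1
gen 11: 3 · 0 · 1 · 3 · 1
3 · 2 · 1 · 0 · 3
1 · 2 · 3 · 3 · 2
2 · 1 · 0 · 3 · 3
3 · 1 · 1 · 0 · 2
gen 12: 3 · 0 · 1 · 3 · 1
3 · 2 · 1 · 0 · 3
1 · 2 · 3 · 3 · 2
2 · 1 · 0 · 3 · 3
3 · 1 · 1 · 0 · 3
gen 13: 3 · 0 · 1 · 3 · 2
3 · 2 · 2 · 2 · 0
1 · 3 · 0 · 2 · 1
2 · 1 · 2 · 1 · 2
3 · 1 · 1 · 2 · 1
gen 14: 3 · 0 · 1 · 3 · 2
3 · 2 · 2 · 2 · 0
1 · 3 · 0 · 2 · 1
2 · 1 · 2 · 1 · 2
3 · 1 · 1 · 2 · 2
gen 15: 3 · 0 · 1 · 3 · 2
3 · 2 · 2 · 2 · 0
1 · 3 · 0 · 2 · 1
2 · 1 · 2 · 1 · 2
3 · 1 · 1 · 2 · 3
gen 16: 3 · 0 · 1 · 3 · 2
3 · 2 · 2 · 2 · 0
1 · 3 · 0 · 2 · 1
2 · 1 · 2 · 1 · 3
3 · 1 · 1 · 3 · 0

2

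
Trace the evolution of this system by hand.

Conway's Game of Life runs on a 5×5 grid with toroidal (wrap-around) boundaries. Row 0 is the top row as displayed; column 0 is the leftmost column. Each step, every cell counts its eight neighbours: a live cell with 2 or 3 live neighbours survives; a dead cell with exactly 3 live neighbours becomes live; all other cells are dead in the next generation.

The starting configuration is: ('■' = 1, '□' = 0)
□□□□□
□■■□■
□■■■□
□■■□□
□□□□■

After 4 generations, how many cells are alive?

20

gen 0: □□□□□
□■■□■
□■■■□
□■■□□
□□□□■
gen 1: ■□□■□
■■□□□
□□□□□
■■□□□
□□□□□
gen 2: ■■□□■
■■□□■
□□□□□
□□□□□
■■□□■
gen 3: □□■■□
□■□□■
■□□□□
■□□□□
□■□□■
gen 4: □■■■■
■■■■■
■■□□■
■■□□■
■■■■■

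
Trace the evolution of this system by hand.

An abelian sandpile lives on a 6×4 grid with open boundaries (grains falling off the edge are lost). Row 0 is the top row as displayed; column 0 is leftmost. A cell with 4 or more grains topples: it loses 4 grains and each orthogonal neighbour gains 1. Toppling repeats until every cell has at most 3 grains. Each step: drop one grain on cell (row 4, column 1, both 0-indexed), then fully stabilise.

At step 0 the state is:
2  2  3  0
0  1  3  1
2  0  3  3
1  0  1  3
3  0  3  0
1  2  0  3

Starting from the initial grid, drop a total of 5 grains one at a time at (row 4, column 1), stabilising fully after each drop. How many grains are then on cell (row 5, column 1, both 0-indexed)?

gen 0: 2  2  3  0
0  1  3  1
2  0  3  3
1  0  1  3
3  0  3  0
1  2  0  3
gen 1: 2  2  3  0
0  1  3  1
2  0  3  3
1  0  1  3
3  1  3  0
1  2  0  3
gen 2: 2  2  3  0
0  1  3  1
2  0  3  3
1  0  1  3
3  2  3  0
1  2  0  3
gen 3: 2  2  3  0
0  1  3  1
2  0  3  3
1  0  1  3
3  3  3  0
1  2  0  3
gen 4: 2  2  3  0
0  1  3  1
2  0  3  3
2  1  2  3
0  2  0  1
2  3  1  3
gen 5: 2  2  3  0
0  1  3  1
2  0  3  3
2  1  2  3
0  3  0  1
2  3  1  3

3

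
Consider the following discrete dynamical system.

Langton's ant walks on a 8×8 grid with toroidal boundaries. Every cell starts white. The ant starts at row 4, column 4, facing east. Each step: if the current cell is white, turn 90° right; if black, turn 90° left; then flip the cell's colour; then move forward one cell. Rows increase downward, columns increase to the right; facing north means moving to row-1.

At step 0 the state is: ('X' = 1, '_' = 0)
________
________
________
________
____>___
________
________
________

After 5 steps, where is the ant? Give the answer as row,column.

k=0  ________
________
________
________
____>___
________
________
________
k=1  ________
________
________
________
____X___
____v___
________
________
k=2  ________
________
________
________
____X___
___<X___
________
________
k=3  ________
________
________
________
___^X___
___XX___
________
________
k=4  ________
________
________
________
___X>___
___XX___
________
________
k=5  ________
________
________
____^___
___X____
___XX___
________
________

3,4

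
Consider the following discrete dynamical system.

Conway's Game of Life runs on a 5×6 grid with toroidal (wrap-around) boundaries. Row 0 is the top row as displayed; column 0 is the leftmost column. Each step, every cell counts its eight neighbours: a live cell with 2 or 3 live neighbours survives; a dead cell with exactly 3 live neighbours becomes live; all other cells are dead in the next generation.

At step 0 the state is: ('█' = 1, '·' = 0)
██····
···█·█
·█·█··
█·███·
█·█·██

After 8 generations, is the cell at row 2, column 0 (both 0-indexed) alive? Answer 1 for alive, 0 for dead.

t=0: ██····
···█·█
·█·█··
█·███·
█·█·██
t=1: ·███··
·█··█·
██···█
█·····
··█·█·
t=2: ·█··█·
···███
·█···█
█·····
··█···
t=3: ··█·██
··██·█
·····█
██····
·█····
t=4: ███·██
█·██·█
·██·██
██····
·██··█
t=5: ······
······
····█·
···██·
···██·
t=6: ······
······
···██·
·····█
···██·
t=7: ······
······
····█·
·····█
····█·
t=8: ······
······
······
····██
······

0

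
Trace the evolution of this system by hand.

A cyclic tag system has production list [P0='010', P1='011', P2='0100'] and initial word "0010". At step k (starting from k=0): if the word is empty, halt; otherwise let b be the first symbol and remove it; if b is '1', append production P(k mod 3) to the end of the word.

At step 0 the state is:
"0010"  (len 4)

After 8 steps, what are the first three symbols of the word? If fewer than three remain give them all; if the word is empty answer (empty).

010

gen 0: "0010"  (len 4)
gen 1: "010"  (len 3)
gen 2: "10"  (len 2)
gen 3: "00100"  (len 5)
gen 4: "0100"  (len 4)
gen 5: "100"  (len 3)
gen 6: "000100"  (len 6)
gen 7: "00100"  (len 5)
gen 8: "0100"  (len 4)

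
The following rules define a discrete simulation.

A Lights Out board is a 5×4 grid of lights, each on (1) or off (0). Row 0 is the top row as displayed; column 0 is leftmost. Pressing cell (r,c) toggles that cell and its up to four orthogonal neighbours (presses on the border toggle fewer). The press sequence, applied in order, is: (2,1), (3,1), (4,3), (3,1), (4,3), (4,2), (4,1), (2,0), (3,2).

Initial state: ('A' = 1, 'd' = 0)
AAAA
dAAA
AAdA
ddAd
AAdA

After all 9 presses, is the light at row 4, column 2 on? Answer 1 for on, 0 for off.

gen 0: AAAA
dAAA
AAdA
ddAd
AAdA
gen 1: AAAA
ddAA
ddAA
dAAd
AAdA
gen 2: AAAA
ddAA
dAAA
Addd
AddA
gen 3: AAAA
ddAA
dAAA
AddA
AdAd
gen 4: AAAA
ddAA
ddAA
dAAA
AAAd
gen 5: AAAA
ddAA
ddAA
dAAd
AAdA
gen 6: AAAA
ddAA
ddAA
dAdd
AdAd
gen 7: AAAA
ddAA
ddAA
dddd
dAdd
gen 8: AAAA
AdAA
AAAA
Addd
dAdd
gen 9: AAAA
AdAA
AAdA
AAAA
dAAd

1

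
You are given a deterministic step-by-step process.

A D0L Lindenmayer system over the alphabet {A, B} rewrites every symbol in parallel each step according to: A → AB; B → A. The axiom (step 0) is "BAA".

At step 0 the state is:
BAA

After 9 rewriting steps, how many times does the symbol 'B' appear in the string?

89

0) BAA
1) AABAB
2) ABABAABA
3) ABAABAABABAAB
4) ABAABABAABABAABAABABA
5) ABAABABAABAABABAABAABABAABABAABAAB
6) ABAABABAABAABABAABABAABAABABAABABAABAABABAABAABABAABABA
7) ABAABABAABAABABAABABAABAABABAABAABABAABABAABAABABAABAABABAABABAABAABABAABABAABAABABAABAAB
8) ABAABABAABAABABAABABAABAABABAABAABABAABABAABAABABAABABAABA…ABAABAABABAABAABABAABABAABAABABAABAABABAABABAABAABABAABABA  (len 144)
9) ABAABABAABAABABAABABAABAABABAABAABABAABABAABAABABAABABAABA…AABABAABABAABAABABAABABAABAABABAABAABABAABABAABAABABAABAAB  (len 233)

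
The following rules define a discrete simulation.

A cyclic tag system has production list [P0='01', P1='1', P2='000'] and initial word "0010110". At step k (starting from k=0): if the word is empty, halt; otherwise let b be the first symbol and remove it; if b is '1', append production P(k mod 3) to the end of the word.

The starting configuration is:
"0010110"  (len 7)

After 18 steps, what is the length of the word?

[0] "0010110"  (len 7)
[1] "010110"  (len 6)
[2] "10110"  (len 5)
[3] "0110000"  (len 7)
[4] "110000"  (len 6)
[5] "100001"  (len 6)
[6] "00001000"  (len 8)
[7] "0001000"  (len 7)
[8] "001000"  (len 6)
[9] "01000"  (len 5)
[10] "1000"  (len 4)
[11] "0001"  (len 4)
[12] "001"  (len 3)
[13] "01"  (len 2)
[14] "1"  (len 1)
[15] "000"  (len 3)
[16] "00"  (len 2)
[17] "0"  (len 1)
[18] (halted — word empty)

0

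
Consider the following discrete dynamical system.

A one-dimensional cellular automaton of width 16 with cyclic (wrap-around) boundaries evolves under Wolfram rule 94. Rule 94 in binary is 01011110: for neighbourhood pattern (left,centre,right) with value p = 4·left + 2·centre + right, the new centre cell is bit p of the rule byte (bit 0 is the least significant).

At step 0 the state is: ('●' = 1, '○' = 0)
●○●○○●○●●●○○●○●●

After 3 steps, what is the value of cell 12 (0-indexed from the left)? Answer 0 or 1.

step 0: ●○●○○●○●●●○○●○●●
step 1: ●○●●●●○●○●●●●○●○
step 2: ●○●○○●○●○●○○●○●○
step 3: ●○●●●●○●○●●●●○●○

1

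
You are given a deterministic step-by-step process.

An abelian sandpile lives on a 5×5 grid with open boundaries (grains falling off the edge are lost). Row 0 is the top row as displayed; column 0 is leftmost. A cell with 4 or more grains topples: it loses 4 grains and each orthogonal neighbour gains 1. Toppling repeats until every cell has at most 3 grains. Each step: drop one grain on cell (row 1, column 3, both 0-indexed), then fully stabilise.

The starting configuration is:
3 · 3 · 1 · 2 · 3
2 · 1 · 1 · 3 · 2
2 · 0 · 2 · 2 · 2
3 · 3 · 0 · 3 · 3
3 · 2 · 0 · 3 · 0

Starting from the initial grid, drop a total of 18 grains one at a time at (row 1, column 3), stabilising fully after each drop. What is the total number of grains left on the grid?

[0] 3 · 3 · 1 · 2 · 3
2 · 1 · 1 · 3 · 2
2 · 0 · 2 · 2 · 2
3 · 3 · 0 · 3 · 3
3 · 2 · 0 · 3 · 0
[1] 3 · 3 · 1 · 3 · 3
2 · 1 · 2 · 0 · 3
2 · 0 · 2 · 3 · 2
3 · 3 · 0 · 3 · 3
3 · 2 · 0 · 3 · 0
[2] 3 · 3 · 1 · 3 · 3
2 · 1 · 2 · 1 · 3
2 · 0 · 2 · 3 · 2
3 · 3 · 0 · 3 · 3
3 · 2 · 0 · 3 · 0
[3] 3 · 3 · 1 · 3 · 3
2 · 1 · 2 · 2 · 3
2 · 0 · 2 · 3 · 2
3 · 3 · 0 · 3 · 3
3 · 2 · 0 · 3 · 0
[4] 3 · 3 · 1 · 3 · 3
2 · 1 · 2 · 3 · 3
2 · 0 · 2 · 3 · 2
3 · 3 · 0 · 3 · 3
3 · 2 · 0 · 3 · 0
[5] 3 · 3 · 2 · 1 · 1
2 · 1 · 3 · 3 · 2
2 · 0 · 3 · 2 · 1
3 · 3 · 1 · 2 · 1
3 · 2 · 1 · 0 · 2
[6] 3 · 3 · 3 · 2 · 1
2 · 2 · 1 · 2 · 3
2 · 1 · 1 · 0 · 2
3 · 3 · 2 · 3 · 1
3 · 2 · 1 · 0 · 2
[7] 3 · 3 · 3 · 2 · 1
2 · 2 · 1 · 3 · 3
2 · 1 · 1 · 0 · 2
3 · 3 · 2 · 3 · 1
3 · 2 · 1 · 0 · 2
[8] 3 · 3 · 3 · 3 · 2
2 · 2 · 2 · 1 · 0
2 · 1 · 1 · 1 · 3
3 · 3 · 2 · 3 · 1
3 · 2 · 1 · 0 · 2
[9] 3 · 3 · 3 · 3 · 2
2 · 2 · 2 · 2 · 0
2 · 1 · 1 · 1 · 3
3 · 3 · 2 · 3 · 1
3 · 2 · 1 · 0 · 2
[10] 3 · 3 · 3 · 3 · 2
2 · 2 · 2 · 3 · 0
2 · 1 · 1 · 1 · 3
3 · 3 · 2 · 3 · 1
3 · 2 · 1 · 0 · 2
[11] 1 · 2 · 2 · 1 · 3
0 · 1 · 1 · 2 · 1
3 · 2 · 2 · 2 · 3
3 · 3 · 2 · 3 · 1
3 · 2 · 1 · 0 · 2
[12] 1 · 2 · 2 · 1 · 3
0 · 1 · 1 · 3 · 1
3 · 2 · 2 · 2 · 3
3 · 3 · 2 · 3 · 1
3 · 2 · 1 · 0 · 2
[13] 1 · 2 · 2 · 2 · 3
0 · 1 · 2 · 0 · 2
3 · 2 · 2 · 3 · 3
3 · 3 · 2 · 3 · 1
3 · 2 · 1 · 0 · 2
[14] 1 · 2 · 2 · 2 · 3
0 · 1 · 2 · 1 · 2
3 · 2 · 2 · 3 · 3
3 · 3 · 2 · 3 · 1
3 · 2 · 1 · 0 · 2
[15] 1 · 2 · 2 · 2 · 3
0 · 1 · 2 · 2 · 2
3 · 2 · 2 · 3 · 3
3 · 3 · 2 · 3 · 1
3 · 2 · 1 · 0 · 2
[16] 1 · 2 · 2 · 2 · 3
0 · 1 · 2 · 3 · 2
3 · 2 · 2 · 3 · 3
3 · 3 · 2 · 3 · 1
3 · 2 · 1 · 0 · 2
[17] 1 · 2 · 3 · 0 · 1
0 · 1 · 3 · 3 · 1
3 · 2 · 3 · 2 · 1
3 · 3 · 3 · 0 · 3
3 · 2 · 1 · 1 · 2
[18] 1 · 3 · 0 · 2 · 1
1 · 3 · 2 · 2 · 2
1 · 1 · 3 · 0 · 2
2 · 3 · 1 · 2 · 3
1 · 0 · 3 · 1 · 2

42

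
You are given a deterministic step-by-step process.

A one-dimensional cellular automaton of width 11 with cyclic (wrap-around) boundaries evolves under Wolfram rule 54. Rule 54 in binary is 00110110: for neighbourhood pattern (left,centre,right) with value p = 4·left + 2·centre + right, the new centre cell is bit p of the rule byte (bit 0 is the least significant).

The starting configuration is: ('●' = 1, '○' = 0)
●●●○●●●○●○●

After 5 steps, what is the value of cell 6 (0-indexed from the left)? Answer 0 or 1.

0

gen 0: ●●●○●●●○●○●
gen 1: ○○○●○○○●●●○
gen 2: ○○●●●○●○○○●
gen 3: ●●○○○●●●○●●
gen 4: ○○●○●○○○●○○
gen 5: ○●●●●●○●●●○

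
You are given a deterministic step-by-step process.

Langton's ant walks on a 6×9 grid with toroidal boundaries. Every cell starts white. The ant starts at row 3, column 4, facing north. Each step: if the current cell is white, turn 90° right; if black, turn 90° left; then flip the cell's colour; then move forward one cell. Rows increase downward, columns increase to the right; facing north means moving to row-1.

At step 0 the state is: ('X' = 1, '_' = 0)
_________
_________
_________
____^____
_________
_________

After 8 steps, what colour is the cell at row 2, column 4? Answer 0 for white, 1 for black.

step 0: _________
_________
_________
____^____
_________
_________
step 1: _________
_________
_________
____X>___
_________
_________
step 2: _________
_________
_________
____XX___
_____v___
_________
step 3: _________
_________
_________
____XX___
____<X___
_________
step 4: _________
_________
_________
____^X___
____XX___
_________
step 5: _________
_________
_________
___<_X___
____XX___
_________
step 6: _________
_________
___^_____
___X_X___
____XX___
_________
step 7: _________
_________
___X>____
___X_X___
____XX___
_________
step 8: _________
_________
___XX____
___XvX___
____XX___
_________

1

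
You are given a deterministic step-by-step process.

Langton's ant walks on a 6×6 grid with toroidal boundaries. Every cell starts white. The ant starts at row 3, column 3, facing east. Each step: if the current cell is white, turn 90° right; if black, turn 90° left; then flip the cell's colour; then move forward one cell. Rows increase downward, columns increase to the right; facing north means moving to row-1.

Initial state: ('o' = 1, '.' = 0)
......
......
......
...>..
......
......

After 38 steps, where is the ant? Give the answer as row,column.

2,0

k=0  ......
......
......
...>..
......
......
k=1  ......
......
......
...o..
...v..
......
k=2  ......
......
......
...o..
..<o..
......
k=3  ......
......
......
..^o..
..oo..
......
k=4  ......
......
......
..o>..
..oo..
......
k=5  ......
......
...^..
..o...
..oo..
......
k=6  ......
......
...o>.
..o...
..oo..
......
k=7  ......
......
...oo.
..o.v.
..oo..
......
k=8  ......
......
...oo.
..o<o.
..oo..
......
k=9  ......
......
...^o.
..ooo.
..oo..
......
k=10  ......
......
..<.o.
..ooo.
..oo..
......
k=11  ......
..^...
..o.o.
..ooo.
..oo..
......
k=12  ......
..o>..
..o.o.
..ooo.
..oo..
......
k=13  ......
..oo..
..ovo.
..ooo.
..oo..
......
k=14  ......
..oo..
..<oo.
..ooo.
..oo..
......
k=15  ......
..oo..
...oo.
..voo.
..oo..
......
k=16  ......
..oo..
...oo.
...>o.
..oo..
......
k=17  ......
..oo..
...^o.
....o.
..oo..
......
k=18  ......
..oo..
..<.o.
....o.
..oo..
......
k=19  ......
..^o..
..o.o.
....o.
..oo..
......
k=20  ......
.<.o..
..o.o.
....o.
..oo..
......
k=21  .^....
.o.o..
..o.o.
....o.
..oo..
......
k=22  .o>...
.o.o..
..o.o.
....o.
..oo..
......
k=23  .oo...
.ovo..
..o.o.
....o.
..oo..
......
k=24  .oo...
.<oo..
..o.o.
....o.
..oo..
......
k=25  .oo...
..oo..
.vo.o.
....o.
..oo..
......
k=26  .oo...
..oo..
<oo.o.
....o.
..oo..
......
k=27  .oo...
^.oo..
ooo.o.
....o.
..oo..
......
k=28  .oo...
o>oo..
ooo.o.
....o.
..oo..
......
k=29  .oo...
oooo..
ovo.o.
....o.
..oo..
......
k=30  .oo...
oooo..
o.>.o.
....o.
..oo..
......
k=31  .oo...
oo^o..
o...o.
....o.
..oo..
......
k=32  .oo...
o<.o..
o...o.
....o.
..oo..
......
k=33  .oo...
o..o..
ov..o.
....o.
..oo..
......
k=34  .oo...
o..o..
<o..o.
....o.
..oo..
......
k=35  .oo...
o..o..
.o..o.
v...o.
..oo..
......
k=36  .oo...
o..o..
.o..o.
o...o<
..oo..
......
k=37  .oo...
o..o..
.o..o^
o...oo
..oo..
......
k=38  .oo...
o..o..
>o..oo
o...oo
..oo..
......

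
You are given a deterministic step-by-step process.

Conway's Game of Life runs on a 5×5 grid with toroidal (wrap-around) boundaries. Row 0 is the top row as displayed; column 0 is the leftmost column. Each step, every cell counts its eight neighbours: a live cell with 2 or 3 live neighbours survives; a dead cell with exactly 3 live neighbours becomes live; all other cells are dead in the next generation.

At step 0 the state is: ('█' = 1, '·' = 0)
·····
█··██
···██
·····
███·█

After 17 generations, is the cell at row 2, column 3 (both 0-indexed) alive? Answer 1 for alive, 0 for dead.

k=0  ·····
█··██
···██
·····
███·█
k=1  ··█··
█··█·
█··█·
·██··
██···
k=2  █·█·█
·███·
█··█·
··█·█
█····
k=3  █·█·█
·····
█····
██·██
█····
k=4  ██··█
██··█
██···
·█···
··█··
k=5  ··███
··█··
··█·█
███··
··█··
k=6  ·██··
·██·█
█·█··
█·█··
█···█
k=7  ··█·█
·····
█·█·█
█··█·
█·███
k=8  ███·█
██··█
██·██
·····
█·█··
k=9  ··█··
·····
·███·
··██·
█·███
k=10  ·██·█
·█·█·
·█·█·
█····
····█
k=11  ·██·█
·█·██
██··█
█···█
·█·██
k=12  ·█···
·····
·██··
··█··
·█···
k=13  ·····
·██··
·██··
··█··
·██··
k=14  ·····
·██··
···█·
···█·
·██··
k=15  ·····
··█··
···█·
···█·
··█··
k=16  ·····
·····
··██·
··██·
·····
k=17  ·····
·····
··██·
··██·
·····

1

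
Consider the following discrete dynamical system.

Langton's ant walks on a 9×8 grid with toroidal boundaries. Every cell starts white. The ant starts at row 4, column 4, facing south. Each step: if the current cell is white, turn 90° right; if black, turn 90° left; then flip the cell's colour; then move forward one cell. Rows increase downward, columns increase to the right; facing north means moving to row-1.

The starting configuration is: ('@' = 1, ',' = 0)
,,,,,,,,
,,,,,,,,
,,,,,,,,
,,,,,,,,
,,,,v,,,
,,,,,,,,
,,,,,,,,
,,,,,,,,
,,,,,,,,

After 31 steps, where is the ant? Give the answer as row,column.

[0] ,,,,,,,,
,,,,,,,,
,,,,,,,,
,,,,,,,,
,,,,v,,,
,,,,,,,,
,,,,,,,,
,,,,,,,,
,,,,,,,,
[1] ,,,,,,,,
,,,,,,,,
,,,,,,,,
,,,,,,,,
,,,<@,,,
,,,,,,,,
,,,,,,,,
,,,,,,,,
,,,,,,,,
[2] ,,,,,,,,
,,,,,,,,
,,,,,,,,
,,,^,,,,
,,,@@,,,
,,,,,,,,
,,,,,,,,
,,,,,,,,
,,,,,,,,
[3] ,,,,,,,,
,,,,,,,,
,,,,,,,,
,,,@>,,,
,,,@@,,,
,,,,,,,,
,,,,,,,,
,,,,,,,,
,,,,,,,,
[4] ,,,,,,,,
,,,,,,,,
,,,,,,,,
,,,@@,,,
,,,@v,,,
,,,,,,,,
,,,,,,,,
,,,,,,,,
,,,,,,,,
[5] ,,,,,,,,
,,,,,,,,
,,,,,,,,
,,,@@,,,
,,,@,>,,
,,,,,,,,
,,,,,,,,
,,,,,,,,
,,,,,,,,
[6] ,,,,,,,,
,,,,,,,,
,,,,,,,,
,,,@@,,,
,,,@,@,,
,,,,,v,,
,,,,,,,,
,,,,,,,,
,,,,,,,,
[7] ,,,,,,,,
,,,,,,,,
,,,,,,,,
,,,@@,,,
,,,@,@,,
,,,,<@,,
,,,,,,,,
,,,,,,,,
,,,,,,,,
[8] ,,,,,,,,
,,,,,,,,
,,,,,,,,
,,,@@,,,
,,,@^@,,
,,,,@@,,
,,,,,,,,
,,,,,,,,
,,,,,,,,
[9] ,,,,,,,,
,,,,,,,,
,,,,,,,,
,,,@@,,,
,,,@@>,,
,,,,@@,,
,,,,,,,,
,,,,,,,,
,,,,,,,,
[10] ,,,,,,,,
,,,,,,,,
,,,,,,,,
,,,@@^,,
,,,@@,,,
,,,,@@,,
,,,,,,,,
,,,,,,,,
,,,,,,,,
[11] ,,,,,,,,
,,,,,,,,
,,,,,,,,
,,,@@@>,
,,,@@,,,
,,,,@@,,
,,,,,,,,
,,,,,,,,
,,,,,,,,
[12] ,,,,,,,,
,,,,,,,,
,,,,,,,,
,,,@@@@,
,,,@@,v,
,,,,@@,,
,,,,,,,,
,,,,,,,,
,,,,,,,,
[13] ,,,,,,,,
,,,,,,,,
,,,,,,,,
,,,@@@@,
,,,@@<@,
,,,,@@,,
,,,,,,,,
,,,,,,,,
,,,,,,,,
[14] ,,,,,,,,
,,,,,,,,
,,,,,,,,
,,,@@^@,
,,,@@@@,
,,,,@@,,
,,,,,,,,
,,,,,,,,
,,,,,,,,
[15] ,,,,,,,,
,,,,,,,,
,,,,,,,,
,,,@<,@,
,,,@@@@,
,,,,@@,,
,,,,,,,,
,,,,,,,,
,,,,,,,,
[16] ,,,,,,,,
,,,,,,,,
,,,,,,,,
,,,@,,@,
,,,@v@@,
,,,,@@,,
,,,,,,,,
,,,,,,,,
,,,,,,,,
[17] ,,,,,,,,
,,,,,,,,
,,,,,,,,
,,,@,,@,
,,,@,>@,
,,,,@@,,
,,,,,,,,
,,,,,,,,
,,,,,,,,
[18] ,,,,,,,,
,,,,,,,,
,,,,,,,,
,,,@,^@,
,,,@,,@,
,,,,@@,,
,,,,,,,,
,,,,,,,,
,,,,,,,,
[19] ,,,,,,,,
,,,,,,,,
,,,,,,,,
,,,@,@>,
,,,@,,@,
,,,,@@,,
,,,,,,,,
,,,,,,,,
,,,,,,,,
[20] ,,,,,,,,
,,,,,,,,
,,,,,,^,
,,,@,@,,
,,,@,,@,
,,,,@@,,
,,,,,,,,
,,,,,,,,
,,,,,,,,
[21] ,,,,,,,,
,,,,,,,,
,,,,,,@>
,,,@,@,,
,,,@,,@,
,,,,@@,,
,,,,,,,,
,,,,,,,,
,,,,,,,,
[22] ,,,,,,,,
,,,,,,,,
,,,,,,@@
,,,@,@,v
,,,@,,@,
,,,,@@,,
,,,,,,,,
,,,,,,,,
,,,,,,,,
[23] ,,,,,,,,
,,,,,,,,
,,,,,,@@
,,,@,@<@
,,,@,,@,
,,,,@@,,
,,,,,,,,
,,,,,,,,
,,,,,,,,
[24] ,,,,,,,,
,,,,,,,,
,,,,,,^@
,,,@,@@@
,,,@,,@,
,,,,@@,,
,,,,,,,,
,,,,,,,,
,,,,,,,,
[25] ,,,,,,,,
,,,,,,,,
,,,,,<,@
,,,@,@@@
,,,@,,@,
,,,,@@,,
,,,,,,,,
,,,,,,,,
,,,,,,,,
[26] ,,,,,,,,
,,,,,^,,
,,,,,@,@
,,,@,@@@
,,,@,,@,
,,,,@@,,
,,,,,,,,
,,,,,,,,
,,,,,,,,
[27] ,,,,,,,,
,,,,,@>,
,,,,,@,@
,,,@,@@@
,,,@,,@,
,,,,@@,,
,,,,,,,,
,,,,,,,,
,,,,,,,,
[28] ,,,,,,,,
,,,,,@@,
,,,,,@v@
,,,@,@@@
,,,@,,@,
,,,,@@,,
,,,,,,,,
,,,,,,,,
,,,,,,,,
[29] ,,,,,,,,
,,,,,@@,
,,,,,<@@
,,,@,@@@
,,,@,,@,
,,,,@@,,
,,,,,,,,
,,,,,,,,
,,,,,,,,
[30] ,,,,,,,,
,,,,,@@,
,,,,,,@@
,,,@,v@@
,,,@,,@,
,,,,@@,,
,,,,,,,,
,,,,,,,,
,,,,,,,,
[31] ,,,,,,,,
,,,,,@@,
,,,,,,@@
,,,@,,>@
,,,@,,@,
,,,,@@,,
,,,,,,,,
,,,,,,,,
,,,,,,,,

3,6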